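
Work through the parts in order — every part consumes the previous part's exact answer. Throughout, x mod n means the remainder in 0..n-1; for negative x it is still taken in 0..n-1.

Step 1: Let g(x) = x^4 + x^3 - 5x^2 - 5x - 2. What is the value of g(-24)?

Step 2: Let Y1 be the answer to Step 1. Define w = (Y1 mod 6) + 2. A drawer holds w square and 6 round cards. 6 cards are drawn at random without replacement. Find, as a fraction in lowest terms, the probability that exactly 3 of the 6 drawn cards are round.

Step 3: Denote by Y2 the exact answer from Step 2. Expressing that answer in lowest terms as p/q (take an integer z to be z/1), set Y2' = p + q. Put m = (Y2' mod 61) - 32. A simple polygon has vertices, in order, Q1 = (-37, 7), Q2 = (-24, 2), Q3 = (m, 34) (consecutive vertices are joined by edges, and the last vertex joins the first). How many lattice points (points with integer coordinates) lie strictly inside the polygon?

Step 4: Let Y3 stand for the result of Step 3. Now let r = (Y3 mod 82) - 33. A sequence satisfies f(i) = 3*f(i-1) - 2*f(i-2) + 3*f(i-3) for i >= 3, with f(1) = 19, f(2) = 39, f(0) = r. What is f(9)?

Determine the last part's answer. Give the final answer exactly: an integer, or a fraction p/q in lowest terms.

Step 1: 1*(-24)^4 + 1*(-24)^3 - 5*(-24)^2 - 5*(-24)^1 - 2 = (331776) + (-13824) + (-2880) + (120) + (-2) = 315190; answer 315190
Step 2: Y1 = 315190; w = 6; total draws C(12,6) = 924; favorable C(6,3)*C(6,3) = 400; P = 100/231; answer 100/231
Step 3: Y2 = 100/231; threaded value p + q = 331; m = -6; cross terms: (-37*2 - -24*7)=94, (-24*34 - -6*2)=-804, (-6*7 - -37*34)=1216; twice the area = |506| = 506; area = 253; boundary points = 1 + 2 + 1 = 4; strictly interior points = area - boundary/2 + 1 = 252; answer 252
Step 4: Y3 = 252; r = -27; f(3) = 3*(39) - 2*(19) + 3*(-27) = -2; iterating: f(3)=-2, f(4)=-27, f(5)=40, f(6)=168, f(7)=343, f(8)=813, f(9)=2257; answer 2257

2257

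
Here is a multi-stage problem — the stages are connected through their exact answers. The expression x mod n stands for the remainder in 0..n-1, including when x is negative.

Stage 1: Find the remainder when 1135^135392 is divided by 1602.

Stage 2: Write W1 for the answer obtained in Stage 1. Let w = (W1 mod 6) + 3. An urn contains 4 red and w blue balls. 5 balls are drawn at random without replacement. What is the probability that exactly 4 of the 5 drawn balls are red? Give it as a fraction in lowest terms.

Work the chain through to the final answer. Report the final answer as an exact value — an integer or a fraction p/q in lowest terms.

Stage 1: squarings mod 1602: 1135^1=1135, 1135^2=217, 1135^4=631, 1135^8=865, 1135^16=91, 1135^32=271, 1135^64=1351, 1135^128=523, 1135^256=1189, 1135^512=757, 1135^1024=1135, 1135^2048=217, 1135^4096=631, 1135^8192=865, 1135^16384=91, 1135^32768=271, 1135^65536=1351, 1135^131072=523; 1135^135392 = 1135^32 * 1135^64 * 1135^128 * 1135^4096 * 1135^131072 = 631 (mod 1602); answer 631
Stage 2: W1 = 631; w = 4; total draws C(8,5) = 56; favorable C(4,4)*C(4,1) = 4; P = 1/14; answer 1/14

1/14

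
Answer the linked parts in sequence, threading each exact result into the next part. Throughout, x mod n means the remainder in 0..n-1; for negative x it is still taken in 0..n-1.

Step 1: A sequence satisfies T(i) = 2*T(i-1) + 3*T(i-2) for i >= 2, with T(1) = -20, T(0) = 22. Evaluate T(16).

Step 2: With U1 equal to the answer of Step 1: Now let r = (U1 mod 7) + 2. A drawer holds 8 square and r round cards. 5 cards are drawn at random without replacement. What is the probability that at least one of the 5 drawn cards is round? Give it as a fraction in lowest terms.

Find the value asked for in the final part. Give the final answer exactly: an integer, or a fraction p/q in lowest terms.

Step 1: T(2) = 2*(-20) + 3*(22) = 26; iterating: T(2)=26, T(3)=-8, T(4)=62, T(5)=100, T(6)=386, T(7)=1072, T(8)=3302, T(9)=9820, T(10)=29546, T(11)=88552, T(12)=265742, T(13)=797140, T(14)=2391506, T(15)=7174432, T(16)=21523382; answer 21523382
Step 2: U1 = 21523382; r = 8; total draws C(16,5) = 4368; complement C(8,5) = 56; favorable 4368 - 56 = 4312; P = 77/78; answer 77/78

77/78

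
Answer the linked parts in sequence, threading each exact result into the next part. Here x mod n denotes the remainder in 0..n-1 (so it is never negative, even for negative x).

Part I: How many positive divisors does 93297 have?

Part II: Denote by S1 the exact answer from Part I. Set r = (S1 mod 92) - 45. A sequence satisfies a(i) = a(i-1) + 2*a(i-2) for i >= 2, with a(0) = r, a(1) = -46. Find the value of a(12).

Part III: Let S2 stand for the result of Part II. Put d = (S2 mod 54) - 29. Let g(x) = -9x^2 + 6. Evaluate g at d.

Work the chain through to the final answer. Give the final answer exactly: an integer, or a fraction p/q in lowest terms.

Part I: 93297 = 3 * 137 * 227; number of divisors = (1+1) * (1+1) * (1+1) = 8; answer 8
Part II: S1 = 8; r = -37; a(2) = 1*(-46) + 2*(-37) = -120; iterating: a(2)=-120, a(3)=-212, a(4)=-452, a(5)=-876, a(6)=-1780, a(7)=-3532, a(8)=-7092, a(9)=-14156, a(10)=-28340, a(11)=-56652, a(12)=-113332; answer -113332
Part III: S2 = -113332; d = -15; -9*(-15)^2 + 6 = (-2025) + (6) = -2019; answer -2019

-2019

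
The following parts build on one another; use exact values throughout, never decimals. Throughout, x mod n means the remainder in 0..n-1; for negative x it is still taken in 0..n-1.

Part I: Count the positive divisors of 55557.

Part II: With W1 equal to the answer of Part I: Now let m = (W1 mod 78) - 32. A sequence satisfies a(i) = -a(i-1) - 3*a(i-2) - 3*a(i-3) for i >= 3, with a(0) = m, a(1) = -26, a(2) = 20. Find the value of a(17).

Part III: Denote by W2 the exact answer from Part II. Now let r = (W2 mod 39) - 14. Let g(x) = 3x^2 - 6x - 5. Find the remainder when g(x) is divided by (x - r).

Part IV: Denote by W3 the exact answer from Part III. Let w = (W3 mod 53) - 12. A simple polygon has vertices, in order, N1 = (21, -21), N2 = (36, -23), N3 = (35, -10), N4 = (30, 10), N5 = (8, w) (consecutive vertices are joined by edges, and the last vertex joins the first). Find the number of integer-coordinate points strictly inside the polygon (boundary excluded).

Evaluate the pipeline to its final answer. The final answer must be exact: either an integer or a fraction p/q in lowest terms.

727

Part I: 55557 = 3^2 * 6173; number of divisors = (2+1) * (1+1) = 6; answer 6
Part II: W1 = 6; m = -26; a(3) = -1*(20) - 3*(-26) - 3*(-26) = 136; iterating: a(3)=136, a(4)=-118, a(5)=-350, a(6)=296, a(7)=1108, a(8)=-946, a(9)=-3266, a(10)=2780, a(11)=9856, a(12)=-8398, a(13)=-29510, a(14)=25136, a(15)=88588, a(16)=-75466, a(17)=-265706; answer -265706
Part III: W2 = -265706; r = -13; remainder = value at the root: 3*(-13)^2 - 6*(-13)^1 - 5 = (507) + (78) + (-5) = 580; answer 580
Part IV: W3 = 580; w = 38; cross terms: (21*-23 - 36*-21)=273, (36*-10 - 35*-23)=445, (35*10 - 30*-10)=650, (30*38 - 8*10)=1060, (8*-21 - 21*38)=-966; twice the area = |1462| = 1462; area = 731; boundary points = 1 + 1 + 5 + 2 + 1 = 10; strictly interior points = area - boundary/2 + 1 = 727; answer 727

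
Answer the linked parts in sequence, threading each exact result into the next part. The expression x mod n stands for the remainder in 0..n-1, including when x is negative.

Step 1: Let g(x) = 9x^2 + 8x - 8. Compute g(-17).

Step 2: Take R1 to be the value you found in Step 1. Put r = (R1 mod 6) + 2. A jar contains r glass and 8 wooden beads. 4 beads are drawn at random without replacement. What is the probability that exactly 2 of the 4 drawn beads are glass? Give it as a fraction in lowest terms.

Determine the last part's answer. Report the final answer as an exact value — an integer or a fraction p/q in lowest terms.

56/143

Step 1: 9*(-17)^2 + 8*(-17)^1 - 8 = (2601) + (-136) + (-8) = 2457; answer 2457
Step 2: R1 = 2457; r = 5; total draws C(13,4) = 715; favorable C(5,2)*C(8,2) = 280; P = 56/143; answer 56/143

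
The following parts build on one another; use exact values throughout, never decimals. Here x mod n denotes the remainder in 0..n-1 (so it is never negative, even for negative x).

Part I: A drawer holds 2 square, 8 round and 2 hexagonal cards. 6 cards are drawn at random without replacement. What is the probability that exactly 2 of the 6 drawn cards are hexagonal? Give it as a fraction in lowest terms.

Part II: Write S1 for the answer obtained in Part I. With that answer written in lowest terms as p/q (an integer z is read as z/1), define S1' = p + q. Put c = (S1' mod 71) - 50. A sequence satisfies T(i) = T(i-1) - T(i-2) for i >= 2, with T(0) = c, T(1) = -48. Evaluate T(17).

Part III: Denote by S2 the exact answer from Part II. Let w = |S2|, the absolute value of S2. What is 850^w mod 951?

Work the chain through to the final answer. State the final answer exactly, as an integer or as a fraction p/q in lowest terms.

283

Part I: total draws C(12,6) = 924; favorable C(2,2)*C(10,4) = 210; P = 5/22; answer 5/22
Part II: S1 = 5/22; threaded value p + q = 27; c = -23; T(2) = 1*(-48) - 1*(-23) = -25; iterating: T(2)=-25, T(3)=23, T(4)=48, T(5)=25, T(6)=-23, T(7)=-48, T(8)=-25, T(9)=23, T(10)=48, T(11)=25, T(12)=-23, T(13)=-48, T(14)=-25, T(15)=23, T(16)=48, T(17)=25; answer 25
Part III: S2 = 25; w = 25; squarings mod 951: 850^1=850, 850^2=691, 850^4=79, 850^8=535, 850^16=925; 850^25 = 850^1 * 850^8 * 850^16 = 283 (mod 951); answer 283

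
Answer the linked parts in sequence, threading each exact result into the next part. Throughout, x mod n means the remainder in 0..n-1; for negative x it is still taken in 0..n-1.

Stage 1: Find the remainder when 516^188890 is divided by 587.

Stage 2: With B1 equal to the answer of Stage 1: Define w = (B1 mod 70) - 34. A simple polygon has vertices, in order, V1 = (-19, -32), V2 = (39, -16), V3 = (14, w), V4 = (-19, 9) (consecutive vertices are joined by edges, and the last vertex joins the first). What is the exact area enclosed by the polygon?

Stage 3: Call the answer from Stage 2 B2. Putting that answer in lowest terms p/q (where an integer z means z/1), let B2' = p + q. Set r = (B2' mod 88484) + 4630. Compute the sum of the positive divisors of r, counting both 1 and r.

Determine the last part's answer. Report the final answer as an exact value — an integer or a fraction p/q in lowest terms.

7872

Stage 1: squarings mod 587: 516^1=516, 516^2=345, 516^4=451, 516^8=299, 516^16=177, 516^32=218, 516^64=564, 516^128=529, 516^256=429, 516^512=310, 516^1024=419, 516^2048=48, 516^4096=543, 516^8192=175, 516^16384=101, 516^32768=222, 516^65536=563, 516^131072=576; 516^188890 = 516^2 * 516^8 * 516^16 * 516^64 * 516^128 * 516^256 * 516^8192 * 516^16384 * 516^32768 * 516^131072 = 530 (mod 587); answer 530
Stage 2: B1 = 530; w = 6; cross terms: (-19*-16 - 39*-32)=1552, (39*6 - 14*-16)=458, (14*9 - -19*6)=240, (-19*-32 - -19*9)=779; twice the area = |3029| = 3029; area = 3029/2; answer 3029/2
Stage 3: B2 = 3029/2; threaded value p + q = 3031; r = 7661; 7661 = 47 * 163; sigma = (1 + 47) * (1 + 163) = 48 * 164 = 7872; answer 7872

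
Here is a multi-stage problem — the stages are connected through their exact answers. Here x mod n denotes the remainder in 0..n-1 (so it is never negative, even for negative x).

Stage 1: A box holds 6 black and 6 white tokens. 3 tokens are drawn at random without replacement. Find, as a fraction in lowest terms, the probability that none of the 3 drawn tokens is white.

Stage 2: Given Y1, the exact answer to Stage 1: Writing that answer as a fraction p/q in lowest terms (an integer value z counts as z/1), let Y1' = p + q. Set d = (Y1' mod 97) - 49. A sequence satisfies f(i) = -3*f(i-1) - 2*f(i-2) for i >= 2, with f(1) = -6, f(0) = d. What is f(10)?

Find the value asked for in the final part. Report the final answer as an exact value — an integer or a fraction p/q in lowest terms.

43952

Stage 1: total draws C(12,3) = 220; favorable C(6,3) = 20; P = 1/11; answer 1/11
Stage 2: Y1 = 1/11; threaded value p + q = 12; d = -37; f(2) = -3*(-6) - 2*(-37) = 92; iterating: f(2)=92, f(3)=-264, f(4)=608, f(5)=-1296, f(6)=2672, f(7)=-5424, f(8)=10928, f(9)=-21936, f(10)=43952; answer 43952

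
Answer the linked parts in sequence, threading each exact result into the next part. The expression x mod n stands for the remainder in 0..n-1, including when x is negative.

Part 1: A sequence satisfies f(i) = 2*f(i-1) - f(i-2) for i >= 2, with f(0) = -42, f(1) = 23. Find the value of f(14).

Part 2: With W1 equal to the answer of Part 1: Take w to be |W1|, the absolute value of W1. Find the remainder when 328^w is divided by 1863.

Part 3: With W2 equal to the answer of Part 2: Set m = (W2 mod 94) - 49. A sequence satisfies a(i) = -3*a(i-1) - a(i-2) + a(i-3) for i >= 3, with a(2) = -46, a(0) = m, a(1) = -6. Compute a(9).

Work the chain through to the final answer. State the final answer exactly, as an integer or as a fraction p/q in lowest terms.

32442

Part 1: f(2) = 2*(23) - 1*(-42) = 88; iterating: f(2)=88, f(3)=153, f(4)=218, f(5)=283, f(6)=348, f(7)=413, f(8)=478, f(9)=543, f(10)=608, f(11)=673, f(12)=738, f(13)=803, f(14)=868; answer 868
Part 2: W1 = 868; w = 868; squarings mod 1863: 328^1=328, 328^2=1393, 328^4=1066, 328^8=1789, 328^16=1750, 328^32=1591, 328^64=1327, 328^128=394, 328^256=607, 328^512=1438; 328^868 = 328^4 * 328^32 * 328^64 * 328^256 * 328^512 = 418 (mod 1863); answer 418
Part 3: W2 = 418; m = -7; a(3) = -3*(-46) - 1*(-6) + 1*(-7) = 137; iterating: a(3)=137, a(4)=-371, a(5)=930, a(6)=-2282, a(7)=5545, a(8)=-13423, a(9)=32442; answer 32442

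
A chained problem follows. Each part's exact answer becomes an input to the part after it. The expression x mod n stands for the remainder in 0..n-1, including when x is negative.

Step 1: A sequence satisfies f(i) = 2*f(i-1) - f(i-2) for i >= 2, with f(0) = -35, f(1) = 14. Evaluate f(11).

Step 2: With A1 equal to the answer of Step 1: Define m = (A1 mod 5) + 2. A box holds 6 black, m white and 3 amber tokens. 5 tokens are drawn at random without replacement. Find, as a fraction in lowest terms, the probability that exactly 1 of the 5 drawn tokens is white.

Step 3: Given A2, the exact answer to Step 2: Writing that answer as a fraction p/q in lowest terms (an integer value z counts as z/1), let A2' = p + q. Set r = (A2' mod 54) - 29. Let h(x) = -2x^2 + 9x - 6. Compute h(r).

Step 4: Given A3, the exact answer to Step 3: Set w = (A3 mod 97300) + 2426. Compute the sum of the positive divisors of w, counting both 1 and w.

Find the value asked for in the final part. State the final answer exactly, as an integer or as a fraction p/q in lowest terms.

Step 1: f(2) = 2*(14) - 1*(-35) = 63; iterating: f(2)=63, f(3)=112, f(4)=161, f(5)=210, f(6)=259, f(7)=308, f(8)=357, f(9)=406, f(10)=455, f(11)=504; answer 504
Step 2: A1 = 504; m = 6; total draws C(15,5) = 3003; favorable C(6,1)*C(9,4) = 756; P = 36/143; answer 36/143
Step 3: A2 = 36/143; threaded value p + q = 179; r = -12; -2*(-12)^2 + 9*(-12)^1 - 6 = (-288) + (-108) + (-6) = -402; answer -402
Step 4: A3 = -402; w = 99324; 99324 = 2^2 * 3^2 * 31 * 89; sigma = (1 + 2 + 4) * (1 + 3 + 9) * (1 + 31) * (1 + 89) = 7 * 13 * 32 * 90 = 262080; answer 262080

262080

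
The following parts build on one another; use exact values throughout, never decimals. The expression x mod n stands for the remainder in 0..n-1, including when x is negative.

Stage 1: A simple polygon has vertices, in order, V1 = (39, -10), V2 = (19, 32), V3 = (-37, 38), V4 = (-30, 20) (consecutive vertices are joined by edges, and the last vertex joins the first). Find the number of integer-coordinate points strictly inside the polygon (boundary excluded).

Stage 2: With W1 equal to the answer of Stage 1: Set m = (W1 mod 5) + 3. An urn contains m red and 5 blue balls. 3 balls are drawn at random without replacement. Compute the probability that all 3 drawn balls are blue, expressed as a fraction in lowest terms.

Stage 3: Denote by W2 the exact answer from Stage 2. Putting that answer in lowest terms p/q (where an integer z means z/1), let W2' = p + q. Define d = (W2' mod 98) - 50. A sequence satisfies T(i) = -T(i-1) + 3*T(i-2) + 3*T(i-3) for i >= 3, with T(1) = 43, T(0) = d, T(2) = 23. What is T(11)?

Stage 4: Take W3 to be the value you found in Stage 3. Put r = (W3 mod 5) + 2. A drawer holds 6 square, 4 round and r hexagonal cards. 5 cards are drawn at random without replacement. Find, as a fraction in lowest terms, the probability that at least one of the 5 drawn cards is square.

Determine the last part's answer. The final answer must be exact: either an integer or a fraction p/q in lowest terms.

Stage 1: cross terms: (39*32 - 19*-10)=1438, (19*38 - -37*32)=1906, (-37*20 - -30*38)=400, (-30*-10 - 39*20)=-480; twice the area = |3264| = 3264; area = 1632; boundary points = 2 + 2 + 1 + 3 = 8; strictly interior points = area - boundary/2 + 1 = 1629; answer 1629
Stage 2: W1 = 1629; m = 7; total draws C(12,3) = 220; favorable C(5,3) = 10; P = 1/22; answer 1/22
Stage 3: W2 = 1/22; threaded value p + q = 23; d = -27; T(3) = -1*(23) + 3*(43) + 3*(-27) = 25; iterating: T(3)=25, T(4)=173, T(5)=-29, T(6)=623, T(7)=-191, T(8)=1973, T(9)=-677, T(10)=6023, T(11)=-2135; answer -2135
Stage 4: W3 = -2135; r = 2; total draws C(12,5) = 792; complement C(6,5) = 6; favorable 792 - 6 = 786; P = 131/132; answer 131/132

131/132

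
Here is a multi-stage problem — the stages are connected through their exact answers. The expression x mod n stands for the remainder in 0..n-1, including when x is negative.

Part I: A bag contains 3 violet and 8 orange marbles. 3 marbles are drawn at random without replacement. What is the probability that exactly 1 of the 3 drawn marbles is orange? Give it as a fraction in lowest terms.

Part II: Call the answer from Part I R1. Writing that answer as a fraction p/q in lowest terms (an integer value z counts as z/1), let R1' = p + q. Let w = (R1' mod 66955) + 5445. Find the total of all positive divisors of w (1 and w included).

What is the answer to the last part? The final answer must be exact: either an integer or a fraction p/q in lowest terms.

15246

Part I: total draws C(11,3) = 165; favorable C(8,1)*C(3,2) = 24; P = 8/55; answer 8/55
Part II: R1 = 8/55; threaded value p + q = 63; w = 5508; 5508 = 2^2 * 3^4 * 17; sigma = (1 + 2 + 4) * (1 + 3 + 9 + 27 + 81) * (1 + 17) = 7 * 121 * 18 = 15246; answer 15246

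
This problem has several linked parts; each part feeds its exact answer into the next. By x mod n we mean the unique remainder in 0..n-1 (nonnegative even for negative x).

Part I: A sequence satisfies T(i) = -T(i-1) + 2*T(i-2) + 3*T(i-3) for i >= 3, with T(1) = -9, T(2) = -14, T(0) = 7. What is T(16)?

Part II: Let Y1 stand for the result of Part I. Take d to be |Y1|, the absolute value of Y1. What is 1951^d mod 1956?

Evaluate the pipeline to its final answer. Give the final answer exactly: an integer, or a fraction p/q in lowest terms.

Part I: T(3) = -1*(-14) + 2*(-9) + 3*(7) = 17; iterating: T(3)=17, T(4)=-72, T(5)=64, T(6)=-157, T(7)=69, T(8)=-191, T(9)=-142, T(10)=-33, T(11)=-824, T(12)=332, T(13)=-2079, T(14)=271, T(15)=-3433, T(16)=-2262; answer -2262
Part II: Y1 = -2262; d = 2262; squarings mod 1956: 1951^1=1951, 1951^2=25, 1951^4=625, 1951^8=1381, 1951^16=61, 1951^32=1765, 1951^64=1273, 1951^128=961, 1951^256=289, 1951^512=1369, 1951^1024=313, 1951^2048=169; 1951^2262 = 1951^2 * 1951^4 * 1951^16 * 1951^64 * 1951^128 * 1951^2048 = 85 (mod 1956); answer 85

85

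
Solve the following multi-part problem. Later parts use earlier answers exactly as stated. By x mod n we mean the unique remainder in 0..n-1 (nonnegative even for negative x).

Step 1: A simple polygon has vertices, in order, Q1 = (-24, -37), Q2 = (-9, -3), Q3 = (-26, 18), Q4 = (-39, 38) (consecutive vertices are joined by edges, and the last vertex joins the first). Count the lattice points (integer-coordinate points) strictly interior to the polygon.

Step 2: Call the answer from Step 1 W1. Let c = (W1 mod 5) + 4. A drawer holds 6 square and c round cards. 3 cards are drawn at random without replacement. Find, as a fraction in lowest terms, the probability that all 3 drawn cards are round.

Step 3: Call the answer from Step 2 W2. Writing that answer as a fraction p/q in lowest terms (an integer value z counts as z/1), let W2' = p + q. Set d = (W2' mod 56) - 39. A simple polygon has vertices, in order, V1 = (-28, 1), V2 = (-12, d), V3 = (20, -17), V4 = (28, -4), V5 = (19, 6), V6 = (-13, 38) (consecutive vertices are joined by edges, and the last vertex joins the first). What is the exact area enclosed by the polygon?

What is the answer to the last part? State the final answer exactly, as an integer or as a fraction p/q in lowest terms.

2899/2

Step 1: cross terms: (-24*-3 - -9*-37)=-261, (-9*18 - -26*-3)=-240, (-26*38 - -39*18)=-286, (-39*-37 - -24*38)=2355; twice the area = |1568| = 1568; area = 784; boundary points = 1 + 1 + 1 + 15 = 18; strictly interior points = area - boundary/2 + 1 = 776; answer 776
Step 2: W1 = 776; c = 5; total draws C(11,3) = 165; favorable C(5,3) = 10; P = 2/33; answer 2/33
Step 3: W2 = 2/33; threaded value p + q = 35; d = -4; cross terms: (-28*-4 - -12*1)=124, (-12*-17 - 20*-4)=284, (20*-4 - 28*-17)=396, (28*6 - 19*-4)=244, (19*38 - -13*6)=800, (-13*1 - -28*38)=1051; twice the area = |2899| = 2899; area = 2899/2; answer 2899/2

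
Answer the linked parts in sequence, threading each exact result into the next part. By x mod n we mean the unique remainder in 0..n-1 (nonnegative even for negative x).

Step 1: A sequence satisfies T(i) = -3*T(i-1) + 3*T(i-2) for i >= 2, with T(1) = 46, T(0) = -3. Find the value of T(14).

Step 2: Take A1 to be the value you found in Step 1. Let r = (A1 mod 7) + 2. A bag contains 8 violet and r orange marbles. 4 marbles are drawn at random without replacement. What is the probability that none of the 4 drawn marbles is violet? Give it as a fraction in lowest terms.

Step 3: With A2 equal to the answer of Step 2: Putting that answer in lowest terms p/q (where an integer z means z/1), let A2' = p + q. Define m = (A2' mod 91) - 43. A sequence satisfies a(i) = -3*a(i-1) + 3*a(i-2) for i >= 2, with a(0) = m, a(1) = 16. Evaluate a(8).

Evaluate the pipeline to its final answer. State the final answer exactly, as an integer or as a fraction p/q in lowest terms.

-163782

Step 1: T(2) = -3*(46) + 3*(-3) = -147; iterating: T(2)=-147, T(3)=579, T(4)=-2178, T(5)=8271, T(6)=-31347, T(7)=118854, T(8)=-450603, T(9)=1708371, T(10)=-6476922, T(11)=24555879, T(12)=-93098403, T(13)=352962846, T(14)=-1338183747; answer -1338183747
Step 2: A1 = -1338183747; r = 4; total draws C(12,4) = 495; favorable C(4,4) = 1; P = 1/495; answer 1/495
Step 3: A2 = 1/495; threaded value p + q = 496; m = -2; a(2) = -3*(16) + 3*(-2) = -54; iterating: a(2)=-54, a(3)=210, a(4)=-792, a(5)=3006, a(6)=-11394, a(7)=43200, a(8)=-163782; answer -163782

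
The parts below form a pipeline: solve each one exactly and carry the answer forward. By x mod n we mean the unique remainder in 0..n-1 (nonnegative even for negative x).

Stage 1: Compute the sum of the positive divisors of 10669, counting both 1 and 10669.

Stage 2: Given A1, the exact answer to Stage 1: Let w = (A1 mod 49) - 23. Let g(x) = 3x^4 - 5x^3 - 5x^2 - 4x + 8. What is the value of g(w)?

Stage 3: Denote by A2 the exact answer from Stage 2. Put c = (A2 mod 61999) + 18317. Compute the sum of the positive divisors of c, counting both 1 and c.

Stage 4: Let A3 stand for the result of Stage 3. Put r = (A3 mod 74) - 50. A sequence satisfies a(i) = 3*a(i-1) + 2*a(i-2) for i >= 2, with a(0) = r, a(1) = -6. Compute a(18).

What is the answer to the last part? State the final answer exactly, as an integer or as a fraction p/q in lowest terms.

-44793387746

Stage 1: 10669 = 47 * 227; sigma = (1 + 47) * (1 + 227) = 48 * 228 = 10944; answer 10944
Stage 2: A1 = 10944; w = -6; 3*(-6)^4 - 5*(-6)^3 - 5*(-6)^2 - 4*(-6)^1 + 8 = (3888) + (1080) + (-180) + (24) + (8) = 4820; answer 4820
Stage 3: A2 = 4820; c = 23137; 23137 = 17 * 1361; sigma = (1 + 17) * (1 + 1361) = 18 * 1362 = 24516; answer 24516
Stage 4: A3 = 24516; r = -28; a(2) = 3*(-6) + 2*(-28) = -74; iterating: a(2)=-74, a(3)=-234, a(4)=-850, a(5)=-3018, a(6)=-10754, a(7)=-38298, a(8)=-136402, a(9)=-485802, a(10)=-1730210, a(11)=-6162234, a(12)=-21947122, a(13)=-78165834, a(14)=-278391746, a(15)=-991506906, a(16)=-3531304210, a(17)=-12576926442, a(18)=-44793387746; answer -44793387746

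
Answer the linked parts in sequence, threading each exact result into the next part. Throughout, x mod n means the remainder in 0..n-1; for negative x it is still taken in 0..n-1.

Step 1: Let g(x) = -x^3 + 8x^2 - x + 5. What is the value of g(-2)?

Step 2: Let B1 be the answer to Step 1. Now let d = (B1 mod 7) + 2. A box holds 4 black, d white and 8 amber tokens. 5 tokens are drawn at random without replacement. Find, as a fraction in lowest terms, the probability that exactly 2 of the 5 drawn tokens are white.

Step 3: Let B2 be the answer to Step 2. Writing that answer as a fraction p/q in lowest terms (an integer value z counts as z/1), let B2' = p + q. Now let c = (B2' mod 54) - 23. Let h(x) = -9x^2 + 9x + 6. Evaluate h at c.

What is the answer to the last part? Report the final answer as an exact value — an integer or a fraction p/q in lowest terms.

Step 1: -1*(-2)^3 + 8*(-2)^2 - 1*(-2)^1 + 5 = (8) + (32) + (2) + (5) = 47; answer 47
Step 2: B1 = 47; d = 7; total draws C(19,5) = 11628; favorable C(7,2)*C(12,3) = 4620; P = 385/969; answer 385/969
Step 3: B2 = 385/969; threaded value p + q = 1354; c = -19; -9*(-19)^2 + 9*(-19)^1 + 6 = (-3249) + (-171) + (6) = -3414; answer -3414

-3414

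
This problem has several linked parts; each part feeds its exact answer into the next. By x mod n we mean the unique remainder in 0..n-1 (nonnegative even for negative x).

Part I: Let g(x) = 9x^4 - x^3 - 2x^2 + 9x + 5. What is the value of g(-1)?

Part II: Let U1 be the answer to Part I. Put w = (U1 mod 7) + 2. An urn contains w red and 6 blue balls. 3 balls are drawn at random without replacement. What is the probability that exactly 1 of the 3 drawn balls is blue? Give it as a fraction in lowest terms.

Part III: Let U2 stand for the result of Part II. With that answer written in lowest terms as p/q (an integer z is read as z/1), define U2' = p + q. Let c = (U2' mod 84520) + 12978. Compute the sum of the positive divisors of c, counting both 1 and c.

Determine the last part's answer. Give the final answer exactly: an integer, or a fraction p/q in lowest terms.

13010

Part I: 9*(-1)^4 - 1*(-1)^3 - 2*(-1)^2 + 9*(-1)^1 + 5 = (9) + (1) + (-2) + (-9) + (5) = 4; answer 4
Part II: U1 = 4; w = 6; total draws C(12,3) = 220; favorable C(6,1)*C(6,2) = 90; P = 9/22; answer 9/22
Part III: U2 = 9/22; threaded value p + q = 31; c = 13009; 13009 is prime, so its only divisors are 1 and 13009; sigma = 1 + 13009 = 13010; answer 13010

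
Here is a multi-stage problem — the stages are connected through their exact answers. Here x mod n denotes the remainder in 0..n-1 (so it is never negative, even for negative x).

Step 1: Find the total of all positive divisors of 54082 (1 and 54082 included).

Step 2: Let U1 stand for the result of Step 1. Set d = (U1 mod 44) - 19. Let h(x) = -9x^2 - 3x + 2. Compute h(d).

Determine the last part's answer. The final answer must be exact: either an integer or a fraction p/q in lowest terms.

Step 1: 54082 = 2 * 7 * 3863; sigma = (1 + 2) * (1 + 7) * (1 + 3863) = 3 * 8 * 3864 = 92736; answer 92736
Step 2: U1 = 92736; d = 9; -9*(9)^2 - 3*(9)^1 + 2 = (-729) + (-27) + (2) = -754; answer -754

-754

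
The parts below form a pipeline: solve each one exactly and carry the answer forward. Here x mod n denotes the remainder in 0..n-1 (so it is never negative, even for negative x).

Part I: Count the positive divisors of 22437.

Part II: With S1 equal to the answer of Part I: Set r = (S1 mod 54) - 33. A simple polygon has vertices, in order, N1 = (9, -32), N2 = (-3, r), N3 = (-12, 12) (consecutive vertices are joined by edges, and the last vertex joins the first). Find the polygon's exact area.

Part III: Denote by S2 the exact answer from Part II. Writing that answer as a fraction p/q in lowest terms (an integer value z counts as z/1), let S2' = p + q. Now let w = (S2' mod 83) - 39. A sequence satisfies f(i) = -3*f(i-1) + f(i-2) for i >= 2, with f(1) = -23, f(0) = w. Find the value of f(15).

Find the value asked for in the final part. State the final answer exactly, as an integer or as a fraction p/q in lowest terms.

Part I: 22437 = 3^4 * 277; number of divisors = (4+1) * (1+1) = 10; answer 10
Part II: S1 = 10; r = -23; cross terms: (9*-23 - -3*-32)=-303, (-3*12 - -12*-23)=-312, (-12*-32 - 9*12)=276; twice the area = |-339| = 339; area = 339/2; answer 339/2
Part III: S2 = 339/2; threaded value p + q = 341; w = -30; f(2) = -3*(-23) + 1*(-30) = 39; iterating: f(2)=39, f(3)=-140, f(4)=459, f(5)=-1517, f(6)=5010, f(7)=-16547, f(8)=54651, f(9)=-180500, f(10)=596151, f(11)=-1968953, f(12)=6503010, f(13)=-21477983, f(14)=70936959, f(15)=-234288860; answer -234288860

-234288860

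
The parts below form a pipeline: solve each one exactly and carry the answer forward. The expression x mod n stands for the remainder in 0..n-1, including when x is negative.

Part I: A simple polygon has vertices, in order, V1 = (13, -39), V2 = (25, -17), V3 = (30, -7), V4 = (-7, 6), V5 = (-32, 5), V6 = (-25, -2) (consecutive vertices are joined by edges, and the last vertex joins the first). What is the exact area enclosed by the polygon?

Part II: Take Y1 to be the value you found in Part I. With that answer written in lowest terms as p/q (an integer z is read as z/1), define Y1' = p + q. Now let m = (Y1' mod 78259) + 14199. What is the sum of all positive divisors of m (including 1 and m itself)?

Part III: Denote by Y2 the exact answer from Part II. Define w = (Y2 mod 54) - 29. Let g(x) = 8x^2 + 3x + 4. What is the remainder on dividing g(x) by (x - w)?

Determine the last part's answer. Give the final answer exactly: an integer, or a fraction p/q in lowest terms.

939

Part I: cross terms: (13*-17 - 25*-39)=754, (25*-7 - 30*-17)=335, (30*6 - -7*-7)=131, (-7*5 - -32*6)=157, (-32*-2 - -25*5)=189, (-25*-39 - 13*-2)=1001; twice the area = |2567| = 2567; area = 2567/2; answer 2567/2
Part II: Y1 = 2567/2; threaded value p + q = 2569; m = 16768; 16768 = 2^7 * 131; sigma = (1 + 2 + 4 + 8 + 16 + 32 + 64 + 128) * (1 + 131) = 255 * 132 = 33660; answer 33660
Part III: Y2 = 33660; w = -11; remainder = value at the root: 8*(-11)^2 + 3*(-11)^1 + 4 = (968) + (-33) + (4) = 939; answer 939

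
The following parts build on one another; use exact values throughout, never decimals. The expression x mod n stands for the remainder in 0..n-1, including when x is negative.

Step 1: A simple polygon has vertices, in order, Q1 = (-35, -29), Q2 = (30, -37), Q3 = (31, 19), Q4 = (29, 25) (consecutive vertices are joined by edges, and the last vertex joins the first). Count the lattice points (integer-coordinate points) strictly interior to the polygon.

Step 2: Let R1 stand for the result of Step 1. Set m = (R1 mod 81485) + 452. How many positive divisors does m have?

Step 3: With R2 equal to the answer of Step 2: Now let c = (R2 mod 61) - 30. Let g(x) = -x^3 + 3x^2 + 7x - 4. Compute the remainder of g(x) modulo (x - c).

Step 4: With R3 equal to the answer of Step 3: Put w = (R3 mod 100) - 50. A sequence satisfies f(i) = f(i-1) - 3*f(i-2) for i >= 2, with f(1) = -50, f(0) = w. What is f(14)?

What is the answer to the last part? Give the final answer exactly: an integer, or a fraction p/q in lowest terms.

Step 1: cross terms: (-35*-37 - 30*-29)=2165, (30*19 - 31*-37)=1717, (31*25 - 29*19)=224, (29*-29 - -35*25)=34; twice the area = |4140| = 4140; area = 2070; boundary points = 1 + 1 + 2 + 2 = 6; strictly interior points = area - boundary/2 + 1 = 2068; answer 2068
Step 2: R1 = 2068; m = 2520; 2520 = 2^3 * 3^2 * 5 * 7; number of divisors = (3+1) * (2+1) * (1+1) * (1+1) = 48; answer 48
Step 3: R2 = 48; c = 18; remainder = value at the root: -1*(18)^3 + 3*(18)^2 + 7*(18)^1 - 4 = (-5832) + (972) + (126) + (-4) = -4738; answer -4738
Step 4: R3 = -4738; w = 12; f(2) = 1*(-50) - 3*(12) = -86; iterating: f(2)=-86, f(3)=64, f(4)=322, f(5)=130, f(6)=-836, f(7)=-1226, f(8)=1282, f(9)=4960, f(10)=1114, f(11)=-13766, f(12)=-17108, f(13)=24190, f(14)=75514; answer 75514

75514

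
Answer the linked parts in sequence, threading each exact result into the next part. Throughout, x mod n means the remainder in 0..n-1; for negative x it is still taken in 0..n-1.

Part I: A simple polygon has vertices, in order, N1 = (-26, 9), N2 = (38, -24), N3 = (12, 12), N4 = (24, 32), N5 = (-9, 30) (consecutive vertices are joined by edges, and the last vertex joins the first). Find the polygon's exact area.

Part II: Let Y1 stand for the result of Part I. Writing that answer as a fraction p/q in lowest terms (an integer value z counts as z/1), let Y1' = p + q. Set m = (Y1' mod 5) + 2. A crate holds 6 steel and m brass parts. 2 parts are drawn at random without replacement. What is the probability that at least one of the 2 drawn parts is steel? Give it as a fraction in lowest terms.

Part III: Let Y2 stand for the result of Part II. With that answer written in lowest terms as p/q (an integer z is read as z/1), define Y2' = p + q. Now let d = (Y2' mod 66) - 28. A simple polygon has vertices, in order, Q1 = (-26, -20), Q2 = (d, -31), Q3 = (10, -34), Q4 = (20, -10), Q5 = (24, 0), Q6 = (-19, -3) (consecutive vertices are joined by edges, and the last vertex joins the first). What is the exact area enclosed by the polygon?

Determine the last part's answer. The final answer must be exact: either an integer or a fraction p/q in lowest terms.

1118

Part I: cross terms: (-26*-24 - 38*9)=282, (38*12 - 12*-24)=744, (12*32 - 24*12)=96, (24*30 - -9*32)=1008, (-9*9 - -26*30)=699; twice the area = |2829| = 2829; area = 2829/2; answer 2829/2
Part II: Y1 = 2829/2; threaded value p + q = 2831; m = 3; total draws C(9,2) = 36; complement C(3,2) = 3; favorable 36 - 3 = 33; P = 11/12; answer 11/12
Part III: Y2 = 11/12; threaded value p + q = 23; d = -5; cross terms: (-26*-31 - -5*-20)=706, (-5*-34 - 10*-31)=480, (10*-10 - 20*-34)=580, (20*0 - 24*-10)=240, (24*-3 - -19*0)=-72, (-19*-20 - -26*-3)=302; twice the area = |2236| = 2236; area = 1118; answer 1118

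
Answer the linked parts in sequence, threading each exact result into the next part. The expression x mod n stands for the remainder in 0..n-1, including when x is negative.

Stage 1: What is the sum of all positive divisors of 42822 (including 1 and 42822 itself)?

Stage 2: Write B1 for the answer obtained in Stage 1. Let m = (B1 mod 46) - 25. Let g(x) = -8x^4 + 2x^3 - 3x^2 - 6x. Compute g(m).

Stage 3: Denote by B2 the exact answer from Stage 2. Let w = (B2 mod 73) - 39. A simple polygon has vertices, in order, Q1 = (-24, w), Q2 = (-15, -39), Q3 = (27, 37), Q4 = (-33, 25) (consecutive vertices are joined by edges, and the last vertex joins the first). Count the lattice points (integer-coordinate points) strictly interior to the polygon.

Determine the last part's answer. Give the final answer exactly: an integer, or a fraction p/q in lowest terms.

Stage 1: 42822 = 2 * 3^3 * 13 * 61; sigma = (1 + 2) * (1 + 3 + 9 + 27) * (1 + 13) * (1 + 61) = 3 * 40 * 14 * 62 = 104160; answer 104160
Stage 2: B1 = 104160; m = -9; -8*(-9)^4 + 2*(-9)^3 - 3*(-9)^2 - 6*(-9)^1 = (-52488) + (-1458) + (-243) + (54) = -54135; answer -54135
Stage 3: B2 = -54135; w = -8; cross terms: (-24*-39 - -15*-8)=816, (-15*37 - 27*-39)=498, (27*25 - -33*37)=1896, (-33*-8 - -24*25)=864; twice the area = |4074| = 4074; area = 2037; boundary points = 1 + 2 + 12 + 3 = 18; strictly interior points = area - boundary/2 + 1 = 2029; answer 2029

2029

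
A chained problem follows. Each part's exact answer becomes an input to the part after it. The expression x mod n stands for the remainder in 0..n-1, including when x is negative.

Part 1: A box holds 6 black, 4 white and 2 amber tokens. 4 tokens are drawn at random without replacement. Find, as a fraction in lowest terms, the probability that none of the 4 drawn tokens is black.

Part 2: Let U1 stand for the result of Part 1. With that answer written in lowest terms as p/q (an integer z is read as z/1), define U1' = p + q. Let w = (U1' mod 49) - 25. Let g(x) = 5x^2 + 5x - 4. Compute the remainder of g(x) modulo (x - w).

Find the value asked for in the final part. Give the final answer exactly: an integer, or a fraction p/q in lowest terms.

Part 1: total draws C(12,4) = 495; favorable C(6,4) = 15; P = 1/33; answer 1/33
Part 2: U1 = 1/33; threaded value p + q = 34; w = 9; remainder = value at the root: 5*(9)^2 + 5*(9)^1 - 4 = (405) + (45) + (-4) = 446; answer 446

446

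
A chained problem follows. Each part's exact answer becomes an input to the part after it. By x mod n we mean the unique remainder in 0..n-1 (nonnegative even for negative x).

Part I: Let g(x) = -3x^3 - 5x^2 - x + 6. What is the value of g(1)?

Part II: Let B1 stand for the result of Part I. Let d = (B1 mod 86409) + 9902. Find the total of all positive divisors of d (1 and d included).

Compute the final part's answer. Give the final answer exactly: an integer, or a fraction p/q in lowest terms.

168546

Part I: -3*(1)^3 - 5*(1)^2 - 1*(1)^1 + 6 = (-3) + (-5) + (-1) + (6) = -3; answer -3
Part II: B1 = -3; d = 96308; 96308 = 2^2 * 24077; sigma = (1 + 2 + 4) * (1 + 24077) = 7 * 24078 = 168546; answer 168546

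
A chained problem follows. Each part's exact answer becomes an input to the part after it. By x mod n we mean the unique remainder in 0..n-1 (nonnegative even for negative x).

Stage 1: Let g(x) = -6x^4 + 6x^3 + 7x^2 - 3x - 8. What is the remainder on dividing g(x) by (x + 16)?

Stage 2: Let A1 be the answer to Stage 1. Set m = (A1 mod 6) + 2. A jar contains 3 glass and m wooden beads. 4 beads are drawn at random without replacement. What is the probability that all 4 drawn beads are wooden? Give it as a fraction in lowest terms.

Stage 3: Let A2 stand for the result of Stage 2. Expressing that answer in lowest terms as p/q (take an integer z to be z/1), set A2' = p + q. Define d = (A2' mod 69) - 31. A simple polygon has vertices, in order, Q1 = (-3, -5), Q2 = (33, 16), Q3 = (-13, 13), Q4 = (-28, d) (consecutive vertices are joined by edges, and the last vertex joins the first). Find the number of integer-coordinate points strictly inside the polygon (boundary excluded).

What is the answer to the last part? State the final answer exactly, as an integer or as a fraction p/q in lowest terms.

600

Stage 1: remainder = value at the root: -6*(-16)^4 + 6*(-16)^3 + 7*(-16)^2 - 3*(-16)^1 - 8 = (-393216) + (-24576) + (1792) + (48) + (-8) = -415960; answer -415960
Stage 2: A1 = -415960; m = 4; total draws C(7,4) = 35; favorable C(4,4) = 1; P = 1/35; answer 1/35
Stage 3: A2 = 1/35; threaded value p + q = 36; d = 5; cross terms: (-3*16 - 33*-5)=117, (33*13 - -13*16)=637, (-13*5 - -28*13)=299, (-28*-5 - -3*5)=155; twice the area = |1208| = 1208; area = 604; boundary points = 3 + 1 + 1 + 5 = 10; strictly interior points = area - boundary/2 + 1 = 600; answer 600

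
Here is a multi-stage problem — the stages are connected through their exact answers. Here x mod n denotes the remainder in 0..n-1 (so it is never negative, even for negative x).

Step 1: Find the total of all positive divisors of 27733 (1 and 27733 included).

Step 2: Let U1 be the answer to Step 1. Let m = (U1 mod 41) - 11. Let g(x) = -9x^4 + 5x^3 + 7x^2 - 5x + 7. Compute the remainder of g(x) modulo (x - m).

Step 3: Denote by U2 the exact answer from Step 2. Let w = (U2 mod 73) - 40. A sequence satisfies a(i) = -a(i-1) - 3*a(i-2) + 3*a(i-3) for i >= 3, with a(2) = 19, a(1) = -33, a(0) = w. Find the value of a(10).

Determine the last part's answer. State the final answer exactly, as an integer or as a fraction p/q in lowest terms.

-11945

Step 1: 27733 is prime, so its only divisors are 1 and 27733; sigma = 1 + 27733 = 27734; answer 27734
Step 2: U1 = 27734; m = 7; remainder = value at the root: -9*(7)^4 + 5*(7)^3 + 7*(7)^2 - 5*(7)^1 + 7 = (-21609) + (1715) + (343) + (-35) + (7) = -19579; answer -19579
Step 3: U2 = -19579; w = 18; a(3) = -1*(19) - 3*(-33) + 3*(18) = 134; iterating: a(3)=134, a(4)=-290, a(5)=-55, a(6)=1327, a(7)=-2032, a(8)=-2114, a(9)=12191, a(10)=-11945; answer -11945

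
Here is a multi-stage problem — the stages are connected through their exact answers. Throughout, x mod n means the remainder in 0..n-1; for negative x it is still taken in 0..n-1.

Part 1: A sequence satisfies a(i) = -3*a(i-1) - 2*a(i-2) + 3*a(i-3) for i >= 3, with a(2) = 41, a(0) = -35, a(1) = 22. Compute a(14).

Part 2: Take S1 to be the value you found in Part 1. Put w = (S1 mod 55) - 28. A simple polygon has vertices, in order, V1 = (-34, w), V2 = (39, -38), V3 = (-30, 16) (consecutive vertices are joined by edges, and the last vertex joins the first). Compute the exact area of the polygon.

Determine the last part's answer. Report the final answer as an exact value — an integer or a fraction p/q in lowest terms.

1350

Part 1: a(3) = -3*(41) - 2*(22) + 3*(-35) = -272; iterating: a(3)=-272, a(4)=800, a(5)=-1733, a(6)=2783, a(7)=-2483, a(8)=-3316, a(9)=23263, a(10)=-70606, a(11)=155344, a(12)=-255031, a(13)=242587, a(14)=248333; answer 248333
Part 2: S1 = 248333; w = -20; cross terms: (-34*-38 - 39*-20)=2072, (39*16 - -30*-38)=-516, (-30*-20 - -34*16)=1144; twice the area = |2700| = 2700; area = 1350; answer 1350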